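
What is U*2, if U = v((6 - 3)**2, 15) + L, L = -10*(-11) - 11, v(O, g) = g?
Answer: 228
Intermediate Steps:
L = 99 (L = 110 - 11 = 99)
U = 114 (U = 15 + 99 = 114)
U*2 = 114*2 = 228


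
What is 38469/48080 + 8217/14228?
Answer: 235602573/171020560 ≈ 1.3776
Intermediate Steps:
38469/48080 + 8217/14228 = 235602573/171020560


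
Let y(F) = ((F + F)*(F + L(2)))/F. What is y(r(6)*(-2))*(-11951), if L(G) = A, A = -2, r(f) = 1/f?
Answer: 167314/3 ≈ 55771.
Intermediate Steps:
r(f) = 1/f
L(G) = -2
y(F) = -4 + 2*F (y(F) = ((F + F)*(F - 2))/F = ((2*F)*(-2 + F))/F = (2*F*(-2 + F))/F = -4 + 2*F)
y(r(6)*(-2))*(-11951) = (-4 + 2*(-2/6))*(-11951) = (-4 + 2*((⅙)*(-2)))*(-11951) = (-4 + 2*(-⅓))*(-11951) = (-4 - ⅔)*(-11951) = -14/3*(-11951) = 167314/3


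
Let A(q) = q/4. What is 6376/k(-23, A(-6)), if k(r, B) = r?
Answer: -6376/23 ≈ -277.22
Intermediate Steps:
A(q) = q/4 (A(q) = q*(1/4) = q/4)
6376/k(-23, A(-6)) = 6376/(-23) = 6376*(-1/23) = -6376/23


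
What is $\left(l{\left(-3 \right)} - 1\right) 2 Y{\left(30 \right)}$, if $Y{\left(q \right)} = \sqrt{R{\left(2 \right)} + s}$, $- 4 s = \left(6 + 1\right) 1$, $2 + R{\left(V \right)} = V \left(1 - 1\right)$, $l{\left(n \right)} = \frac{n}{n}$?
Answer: $0$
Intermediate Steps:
$l{\left(n \right)} = 1$
$R{\left(V \right)} = -2$ ($R{\left(V \right)} = -2 + V \left(1 - 1\right) = -2 + V 0 = -2 + 0 = -2$)
$s = - \frac{7}{4}$ ($s = - \frac{\left(6 + 1\right) 1}{4} = - \frac{7 \cdot 1}{4} = \left(- \frac{1}{4}\right) 7 = - \frac{7}{4} \approx -1.75$)
$Y{\left(q \right)} = \frac{i \sqrt{15}}{2}$ ($Y{\left(q \right)} = \sqrt{-2 - \frac{7}{4}} = \sqrt{- \frac{15}{4}} = \frac{i \sqrt{15}}{2}$)
$\left(l{\left(-3 \right)} - 1\right) 2 Y{\left(30 \right)} = \left(1 - 1\right) 2 \frac{i \sqrt{15}}{2} = 0 \cdot 2 \frac{i \sqrt{15}}{2} = 0 \frac{i \sqrt{15}}{2} = 0$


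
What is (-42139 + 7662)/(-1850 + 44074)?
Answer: -34477/42224 ≈ -0.81653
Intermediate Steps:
(-42139 + 7662)/(-1850 + 44074) = -34477/42224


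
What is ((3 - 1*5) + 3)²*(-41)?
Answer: -41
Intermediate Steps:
((3 - 1*5) + 3)²*(-41) = ((3 - 5) + 3)²*(-41) = (-2 + 3)²*(-41) = 1²*(-41) = 1*(-41) = -41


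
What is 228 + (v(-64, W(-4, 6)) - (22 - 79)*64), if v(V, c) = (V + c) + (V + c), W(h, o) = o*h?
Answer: 3700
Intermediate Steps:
W(h, o) = h*o
v(V, c) = 2*V + 2*c
228 + (v(-64, W(-4, 6)) - (22 - 79)*64) = 228 + ((2*(-64) + 2*(-4*6)) - (22 - 79)*64) = 228 + ((-128 + 2*(-24)) - (-57)*64) = 228 + ((-128 - 48) - 1*(-3648)) = 228 + (-176 + 3648) = 228 + 3472 = 3700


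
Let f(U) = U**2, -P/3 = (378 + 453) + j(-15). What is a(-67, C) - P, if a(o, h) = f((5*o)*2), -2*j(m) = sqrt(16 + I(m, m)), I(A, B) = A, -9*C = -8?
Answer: 902783/2 ≈ 4.5139e+5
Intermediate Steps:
C = 8/9 (C = -1/9*(-8) = 8/9 ≈ 0.88889)
j(m) = -sqrt(16 + m)/2
P = -4983/2 (P = -3*((378 + 453) - sqrt(16 - 15)/2) = -3*(831 - sqrt(1)/2) = -3*(831 - 1/2*1) = -3*(831 - 1/2) = -3*1661/2 = -4983/2 ≈ -2491.5)
a(o, h) = 100*o**2 (a(o, h) = ((5*o)*2)**2 = (10*o)**2 = 100*o**2)
a(-67, C) - P = 100*(-67)**2 - 1*(-4983/2) = 100*4489 + 4983/2 = 448900 + 4983/2 = 902783/2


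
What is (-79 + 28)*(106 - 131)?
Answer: 1275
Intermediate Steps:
(-79 + 28)*(106 - 131) = -51*(-25) = 1275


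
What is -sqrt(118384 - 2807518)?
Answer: -I*sqrt(2689134) ≈ -1639.9*I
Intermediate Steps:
-sqrt(118384 - 2807518) = -sqrt(-2689134) = -I*sqrt(2689134)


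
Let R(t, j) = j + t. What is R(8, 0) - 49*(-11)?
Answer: 547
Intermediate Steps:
R(8, 0) - 49*(-11) = (0 + 8) - 49*(-11) = 8 + 539 = 547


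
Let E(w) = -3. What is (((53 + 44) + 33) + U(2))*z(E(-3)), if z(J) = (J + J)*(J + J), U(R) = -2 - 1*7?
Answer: 4356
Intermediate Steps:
U(R) = -9 (U(R) = -2 - 7 = -9)
z(J) = 4*J² (z(J) = (2*J)*(2*J) = 4*J²)
(((53 + 44) + 33) + U(2))*z(E(-3)) = (((53 + 44) + 33) - 9)*(4*(-3)²) = ((97 + 33) - 9)*(4*9) = (130 - 9)*36 = 121*36 = 4356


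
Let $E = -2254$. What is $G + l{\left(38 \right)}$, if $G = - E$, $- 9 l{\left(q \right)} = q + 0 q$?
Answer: $\frac{20248}{9} \approx 2249.8$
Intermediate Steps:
$l{\left(q \right)} = - \frac{q}{9}$ ($l{\left(q \right)} = - \frac{q + 0 q}{9} = - \frac{q + 0}{9} = - \frac{q}{9}$)
$G = 2254$ ($G = \left(-1\right) \left(-2254\right) = 2254$)
$G + l{\left(38 \right)} = 2254 - \frac{38}{9} = \frac{20248}{9}$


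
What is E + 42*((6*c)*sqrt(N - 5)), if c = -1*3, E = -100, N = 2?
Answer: -100 - 756*I*sqrt(3) ≈ -100.0 - 1309.4*I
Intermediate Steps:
c = -3
E + 42*((6*c)*sqrt(N - 5)) = -100 + 42*((6*(-3))*sqrt(2 - 5)) = -100 + 42*(-18*I*sqrt(3)) = -100 - 756*I*sqrt(3)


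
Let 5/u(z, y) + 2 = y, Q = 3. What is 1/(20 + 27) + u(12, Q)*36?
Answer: 8461/47 ≈ 180.02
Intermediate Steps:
u(z, y) = 5/(-2 + y)
1/(20 + 27) + u(12, Q)*36 = 1/(20 + 27) + (5/(-2 + 3))*36 = 1/47 + (5/1)*36 = 1/47 + (5*1)*36 = 1/47 + 5*36 = 1/47 + 180 = 8461/47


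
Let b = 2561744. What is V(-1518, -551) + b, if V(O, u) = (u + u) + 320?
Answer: 2560962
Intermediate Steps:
V(O, u) = 320 + 2*u (V(O, u) = 2*u + 320 = 320 + 2*u)
V(-1518, -551) + b = (320 + 2*(-551)) + 2561744 = (320 - 1102) + 2561744 = -782 + 2561744 = 2560962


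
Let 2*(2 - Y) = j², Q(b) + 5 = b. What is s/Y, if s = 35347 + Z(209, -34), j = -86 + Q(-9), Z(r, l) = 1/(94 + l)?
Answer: -2120821/299880 ≈ -7.0722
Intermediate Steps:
Q(b) = -5 + b
j = -100 (j = -86 + (-5 - 9) = -86 - 14 = -100)
s = 2120821/60 (s = 35347 + 1/(94 - 34) = 35347 + 1/60 = 2120821/60 ≈ 35347.)
Y = -4998 (Y = 2 - ½*(-100)² = 2 - ½*10000 = 2 - 5000 = -4998)
s/Y = (2120821/60)/(-4998) = (2120821/60)*(-1/4998) = -2120821/299880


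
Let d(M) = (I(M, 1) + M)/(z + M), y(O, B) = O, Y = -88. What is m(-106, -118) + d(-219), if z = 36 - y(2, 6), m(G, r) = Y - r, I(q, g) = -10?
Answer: 5779/185 ≈ 31.238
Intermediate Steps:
m(G, r) = -88 - r
z = 34 (z = 36 - 1*2 = 36 - 2 = 34)
d(M) = (-10 + M)/(34 + M)
m(-106, -118) + d(-219) = (-88 - 1*(-118)) + (-10 - 219)/(34 - 219) = (-88 + 118) - 229/(-185) = 30 - 1/185*(-229) = 30 + 229/185 = 5779/185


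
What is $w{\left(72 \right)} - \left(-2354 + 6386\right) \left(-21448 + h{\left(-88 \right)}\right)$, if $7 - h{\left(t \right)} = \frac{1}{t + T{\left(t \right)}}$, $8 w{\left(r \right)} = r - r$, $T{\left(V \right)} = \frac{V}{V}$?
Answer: $\frac{2507051904}{29} \approx 8.645 \cdot 10^{7}$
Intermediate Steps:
$T{\left(V \right)} = 1$
$w{\left(r \right)} = 0$ ($w{\left(r \right)} = \frac{r - r}{8} = \frac{1}{8} \cdot 0 = 0$)
$h{\left(t \right)} = 7 - \frac{1}{1 + t}$ ($h{\left(t \right)} = 7 - \frac{1}{t + 1} = 7 - \frac{1}{1 + t}$)
$w{\left(72 \right)} - \left(-2354 + 6386\right) \left(-21448 + h{\left(-88 \right)}\right) = 0 - \left(-2354 + 6386\right) \left(-21448 + \frac{6 + 7 \left(-88\right)}{1 - 88}\right) = 0 - 4032 \left(-21448 + \frac{6 - 616}{-87}\right) = 0 - 4032 \left(-21448 - - \frac{610}{87}\right) = 0 - 4032 \left(-21448 + \frac{610}{87}\right) = 0 - 4032 \left(- \frac{1865366}{87}\right) = 0 - - \frac{2507051904}{29} = 0 + \frac{2507051904}{29} = \frac{2507051904}{29}$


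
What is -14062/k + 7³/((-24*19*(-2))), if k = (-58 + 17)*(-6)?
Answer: -707787/12464 ≈ -56.786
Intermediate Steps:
k = 246 (k = -41*(-6) = 246)
-14062/k + 7³/((-24*19*(-2))) = -14062/246 + 7³/((-24*19*(-2))) = -14062*1/246 + 343/((-456*(-2))) = -7031/123 + 343/912 = -707787/12464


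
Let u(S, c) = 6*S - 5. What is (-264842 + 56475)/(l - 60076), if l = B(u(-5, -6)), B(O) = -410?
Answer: 208367/60486 ≈ 3.4449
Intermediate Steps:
u(S, c) = -5 + 6*S
l = -410
(-264842 + 56475)/(l - 60076) = (-264842 + 56475)/(-410 - 60076) = -208367/(-60486) = -208367*(-1/60486) = 208367/60486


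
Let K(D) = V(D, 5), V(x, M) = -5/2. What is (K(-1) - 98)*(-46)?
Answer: 4623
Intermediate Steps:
V(x, M) = -5/2 (V(x, M) = -5*½ = -5/2)
K(D) = -5/2
(K(-1) - 98)*(-46) = (-5/2 - 98)*(-46) = -201/2*(-46) = 4623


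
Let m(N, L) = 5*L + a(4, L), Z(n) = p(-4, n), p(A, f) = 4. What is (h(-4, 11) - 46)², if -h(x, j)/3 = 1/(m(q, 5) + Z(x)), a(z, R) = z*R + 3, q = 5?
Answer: 5736025/2704 ≈ 2121.3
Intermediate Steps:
Z(n) = 4
a(z, R) = 3 + R*z (a(z, R) = R*z + 3 = 3 + R*z)
m(N, L) = 3 + 9*L (m(N, L) = 5*L + (3 + L*4) = 5*L + (3 + 4*L) = 3 + 9*L)
h(x, j) = -3/52 (h(x, j) = -3/((3 + 9*5) + 4) = -3/((3 + 45) + 4) = -3/(48 + 4) = -3/52)
(h(-4, 11) - 46)² = (-3/52 - 46)² = (-2395/52)² = 5736025/2704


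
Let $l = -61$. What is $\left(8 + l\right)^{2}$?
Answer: $2809$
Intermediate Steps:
$\left(8 + l\right)^{2} = \left(8 - 61\right)^{2} = \left(-53\right)^{2} = 2809$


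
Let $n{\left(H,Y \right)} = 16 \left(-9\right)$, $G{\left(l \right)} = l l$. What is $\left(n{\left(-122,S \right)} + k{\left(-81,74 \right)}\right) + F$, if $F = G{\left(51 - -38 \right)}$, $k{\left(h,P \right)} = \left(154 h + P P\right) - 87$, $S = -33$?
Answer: $692$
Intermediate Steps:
$k{\left(h,P \right)} = -87 + P^{2} + 154 h$ ($k{\left(h,P \right)} = \left(154 h + P^{2}\right) - 87 = \left(P^{2} + 154 h\right) - 87 = -87 + P^{2} + 154 h$)
$G{\left(l \right)} = l^{2}$
$F = 7921$ ($F = \left(51 - -38\right)^{2} = \left(51 + 38\right)^{2} = 89^{2} = 7921$)
$n{\left(H,Y \right)} = -144$
$\left(n{\left(-122,S \right)} + k{\left(-81,74 \right)}\right) + F = \left(-144 + \left(-87 + 74^{2} + 154 \left(-81\right)\right)\right) + 7921 = \left(-144 - 7085\right) + 7921 = -7229 + 7921 = 692$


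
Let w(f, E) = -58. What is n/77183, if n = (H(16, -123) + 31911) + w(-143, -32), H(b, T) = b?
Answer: 31869/77183 ≈ 0.41290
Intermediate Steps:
n = 31869 (n = (16 + 31911) - 58 = 31927 - 58 = 31869)
n/77183 = 31869/77183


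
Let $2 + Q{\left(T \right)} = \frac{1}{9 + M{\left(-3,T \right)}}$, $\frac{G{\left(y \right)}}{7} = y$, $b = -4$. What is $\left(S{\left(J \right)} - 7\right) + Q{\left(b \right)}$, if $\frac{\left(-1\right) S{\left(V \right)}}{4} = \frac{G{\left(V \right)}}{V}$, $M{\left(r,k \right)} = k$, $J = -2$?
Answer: $- \frac{184}{5} \approx -36.8$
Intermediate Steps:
$G{\left(y \right)} = 7 y$
$S{\left(V \right)} = -28$ ($S{\left(V \right)} = - 4 \frac{7 V}{V} = \left(-4\right) 7 = -28$)
$Q{\left(T \right)} = -2 + \frac{1}{9 + T}$
$\left(S{\left(J \right)} - 7\right) + Q{\left(b \right)} = \left(-28 - 7\right) + \frac{-17 - -8}{9 - 4} = -35 + \frac{-17 + 8}{5} = -35 + \frac{1}{5} \left(-9\right) = -35 - \frac{9}{5} = - \frac{184}{5}$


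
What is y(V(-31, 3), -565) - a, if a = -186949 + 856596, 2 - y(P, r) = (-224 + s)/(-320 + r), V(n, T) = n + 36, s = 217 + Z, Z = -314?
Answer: -197545382/295 ≈ -6.6965e+5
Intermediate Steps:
s = -97 (s = 217 - 314 = -97)
V(n, T) = 36 + n
y(P, r) = 2 + 321/(-320 + r) (y(P, r) = 2 - (-224 - 97)/(-320 + r) = 2 - (-321)/(-320 + r) = 2 + 321/(-320 + r))
a = 669647
y(V(-31, 3), -565) - a = (-319 + 2*(-565))/(-320 - 565) - 1*669647 = (-319 - 1130)/(-885) - 669647 = -1/885*(-1449) - 669647 = 483/295 - 669647 = -197545382/295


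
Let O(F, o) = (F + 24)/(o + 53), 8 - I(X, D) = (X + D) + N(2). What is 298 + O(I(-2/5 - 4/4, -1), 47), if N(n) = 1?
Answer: 149167/500 ≈ 298.33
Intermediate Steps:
I(X, D) = 7 - D - X (I(X, D) = 8 - ((X + D) + 1) = 8 - ((D + X) + 1) = 8 - (1 + D + X) = 8 + (-1 - D - X) = 7 - D - X)
O(F, o) = (24 + F)/(53 + o)
298 + O(I(-2/5 - 4/4, -1), 47) = 298 + (24 + (7 - 1*(-1) - (-2/5 - 4/4)))/(53 + 47) = 298 + (24 + (7 + 1 - (-2*⅕ - 4*¼)))/100 = 298 + (24 + (7 + 1 - (-⅖ - 1)))/100 = 298 + (24 + (7 + 1 - 1*(-7/5)))/100 = 298 + (24 + (7 + 1 + 7/5))/100 = 298 + (24 + 47/5)/100 = 298 + (1/100)*(167/5) = 298 + 167/500 = 149167/500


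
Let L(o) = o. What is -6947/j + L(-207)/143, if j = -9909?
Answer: -1057742/1416987 ≈ -0.74647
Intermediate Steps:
-6947/j + L(-207)/143 = -6947/(-9909) - 207/143 = -6947*(-1/9909) - 207*1/143 = 6947/9909 - 207/143 = -1057742/1416987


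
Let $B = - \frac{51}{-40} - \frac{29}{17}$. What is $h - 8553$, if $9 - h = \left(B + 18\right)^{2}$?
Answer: $- \frac{4093476409}{462400} \approx -8852.7$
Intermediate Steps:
$B = - \frac{293}{680}$ ($B = \left(-51\right) \left(- \frac{1}{40}\right) - \frac{29}{17} = \frac{51}{40} - \frac{29}{17} = - \frac{293}{680} \approx -0.43088$)
$h = - \frac{138569209}{462400}$ ($h = 9 - \left(- \frac{293}{680} + 18\right)^{2} = 9 - \left(\frac{11947}{680}\right)^{2} = 9 - \frac{142730809}{462400} = - \frac{138569209}{462400} \approx -299.67$)
$h - 8553 = - \frac{138569209}{462400} - 8553 = - \frac{4093476409}{462400}$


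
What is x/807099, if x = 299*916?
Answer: 273884/807099 ≈ 0.33934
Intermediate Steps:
x = 273884
x/807099 = 273884/807099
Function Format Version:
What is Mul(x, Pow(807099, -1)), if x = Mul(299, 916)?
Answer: Rational(273884, 807099) ≈ 0.33934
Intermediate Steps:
x = 273884
Mul(x, Pow(807099, -1)) = Mul(273884, Pow(807099, -1)) = Mul(273884, Rational(1, 807099)) = Rational(273884, 807099)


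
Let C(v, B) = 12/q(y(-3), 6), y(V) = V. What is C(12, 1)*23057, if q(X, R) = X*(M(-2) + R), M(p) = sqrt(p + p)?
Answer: -69171/5 + 23057*I/5 ≈ -13834.0 + 4611.4*I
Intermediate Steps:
M(p) = sqrt(2)*sqrt(p) (M(p) = sqrt(2*p) = sqrt(2)*sqrt(p))
q(X, R) = X*(R + 2*I) (q(X, R) = X*(sqrt(2)*sqrt(-2) + R) = X*(sqrt(2)*(I*sqrt(2)) + R) = X*(2*I + R) = X*(R + 2*I))
C(v, B) = (-18 + 6*I)/30 (C(v, B) = 12/((-3*(6 + 2*I))) = 12/(-18 - 6*I) = 12*((-18 + 6*I)/360) = (-18 + 6*I)/30)
C(12, 1)*23057 = (-3/5 + I/5)*23057 = -69171/5 + 23057*I/5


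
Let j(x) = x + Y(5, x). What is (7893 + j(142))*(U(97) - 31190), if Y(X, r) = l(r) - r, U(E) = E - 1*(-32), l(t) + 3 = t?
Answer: -249481952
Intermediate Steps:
l(t) = -3 + t
U(E) = 32 + E (U(E) = E + 32 = 32 + E)
Y(X, r) = -3 (Y(X, r) = (-3 + r) - r = -3)
j(x) = -3 + x (j(x) = x - 3 = -3 + x)
(7893 + j(142))*(U(97) - 31190) = (7893 + (-3 + 142))*((32 + 97) - 31190) = (7893 + 139)*(129 - 31190) = 8032*(-31061) = -249481952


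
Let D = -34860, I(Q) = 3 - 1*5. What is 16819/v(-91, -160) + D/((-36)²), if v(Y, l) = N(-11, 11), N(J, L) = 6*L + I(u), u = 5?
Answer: 407633/1728 ≈ 235.90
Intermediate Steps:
I(Q) = -2 (I(Q) = 3 - 5 = -2)
N(J, L) = -2 + 6*L (N(J, L) = 6*L - 2 = -2 + 6*L)
v(Y, l) = 64 (v(Y, l) = -2 + 6*11 = -2 + 66 = 64)
16819/v(-91, -160) + D/((-36)²) = 16819/64 - 34860/((-36)²) = 16819*(1/64) - 34860/1296 = 16819/64 - 34860*1/1296 = 16819/64 - 2905/108 = 407633/1728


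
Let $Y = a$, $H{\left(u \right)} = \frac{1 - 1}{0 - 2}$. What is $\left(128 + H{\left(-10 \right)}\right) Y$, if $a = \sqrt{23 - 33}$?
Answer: $128 i \sqrt{10} \approx 404.77 i$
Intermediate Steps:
$a = i \sqrt{10}$ ($a = \sqrt{-10} = i \sqrt{10} \approx 3.1623 i$)
$H{\left(u \right)} = 0$ ($H{\left(u \right)} = \frac{0}{-2} = 0 \left(- \frac{1}{2}\right) = 0$)
$Y = i \sqrt{10} \approx 3.1623 i$
$\left(128 + H{\left(-10 \right)}\right) Y = \left(128 + 0\right) i \sqrt{10} = 128 i \sqrt{10}$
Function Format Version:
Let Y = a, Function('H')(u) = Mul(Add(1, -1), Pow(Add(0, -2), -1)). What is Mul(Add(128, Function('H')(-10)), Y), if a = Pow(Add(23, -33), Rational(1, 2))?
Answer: Mul(128, I, Pow(10, Rational(1, 2))) ≈ Mul(404.77, I)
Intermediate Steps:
a = Mul(I, Pow(10, Rational(1, 2))) (a = Pow(-10, Rational(1, 2)) = Mul(I, Pow(10, Rational(1, 2))) ≈ Mul(3.1623, I))
Function('H')(u) = 0 (Function('H')(u) = Mul(0, Pow(-2, -1)) = Mul(0, Rational(-1, 2)) = 0)
Y = Mul(I, Pow(10, Rational(1, 2))) ≈ Mul(3.1623, I)
Mul(Add(128, Function('H')(-10)), Y) = Mul(Add(128, 0), Mul(I, Pow(10, Rational(1, 2)))) = Mul(128, Mul(I, Pow(10, Rational(1, 2)))) = Mul(128, I, Pow(10, Rational(1, 2)))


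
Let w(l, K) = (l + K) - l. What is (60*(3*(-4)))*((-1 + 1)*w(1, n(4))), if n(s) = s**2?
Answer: 0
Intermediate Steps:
w(l, K) = K (w(l, K) = (K + l) - l = K)
(60*(3*(-4)))*((-1 + 1)*w(1, n(4))) = (60*(3*(-4)))*((-1 + 1)*4**2) = (60*(-12))*(0*16) = -720*0 = 0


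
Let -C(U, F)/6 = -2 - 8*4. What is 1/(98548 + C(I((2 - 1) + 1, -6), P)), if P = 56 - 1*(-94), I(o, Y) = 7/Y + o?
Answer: 1/98752 ≈ 1.0126e-5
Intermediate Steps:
I(o, Y) = o + 7/Y
P = 150 (P = 56 + 94 = 150)
C(U, F) = 204 (C(U, F) = -6*(-2 - 8*4) = -6*(-2 - 32) = -6*(-34) = 204)
1/(98548 + C(I((2 - 1) + 1, -6), P)) = 1/(98548 + 204) = 1/98752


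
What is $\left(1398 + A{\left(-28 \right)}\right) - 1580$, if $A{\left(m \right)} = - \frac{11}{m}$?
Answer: $- \frac{5085}{28} \approx -181.61$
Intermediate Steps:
$\left(1398 + A{\left(-28 \right)}\right) - 1580 = \left(1398 - \frac{11}{-28}\right) - 1580 = \left(1398 - - \frac{11}{28}\right) - 1580 = \left(1398 + \frac{11}{28}\right) - 1580 = \frac{39155}{28} - 1580 = - \frac{5085}{28}$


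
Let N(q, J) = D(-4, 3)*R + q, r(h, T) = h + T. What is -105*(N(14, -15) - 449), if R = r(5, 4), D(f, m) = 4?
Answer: 41895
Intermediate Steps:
r(h, T) = T + h
R = 9 (R = 4 + 5 = 9)
N(q, J) = 36 + q (N(q, J) = 4*9 + q = 36 + q)
-105*(N(14, -15) - 449) = -105*((36 + 14) - 449) = -105*(50 - 449) = -105*(-399) = 41895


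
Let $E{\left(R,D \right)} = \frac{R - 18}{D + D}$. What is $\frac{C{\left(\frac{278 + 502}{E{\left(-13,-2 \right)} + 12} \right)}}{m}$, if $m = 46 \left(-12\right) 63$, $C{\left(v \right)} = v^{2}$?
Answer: $- \frac{135200}{3014403} \approx -0.044851$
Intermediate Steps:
$E{\left(R,D \right)} = \frac{-18 + R}{2 D}$
$m = -34776$ ($m = \left(-552\right) 63 = -34776$)
$\frac{C{\left(\frac{278 + 502}{E{\left(-13,-2 \right)} + 12} \right)}}{m} = \frac{\left(\frac{278 + 502}{\frac{-18 - 13}{2 \left(-2\right)} + 12}\right)^{2}}{-34776} = \left(\frac{780}{\frac{1}{2} \left(- \frac{1}{2}\right) \left(-31\right) + 12}\right)^{2} \left(- \frac{1}{34776}\right) = \left(\frac{780}{\frac{31}{4} + 12}\right)^{2} \left(- \frac{1}{34776}\right) = \left(\frac{780}{\frac{79}{4}}\right)^{2} \left(- \frac{1}{34776}\right) = \left(780 \cdot \frac{4}{79}\right)^{2} \left(- \frac{1}{34776}\right) = \left(\frac{3120}{79}\right)^{2} \left(- \frac{1}{34776}\right) = \frac{9734400}{6241} \left(- \frac{1}{34776}\right) = - \frac{135200}{3014403}$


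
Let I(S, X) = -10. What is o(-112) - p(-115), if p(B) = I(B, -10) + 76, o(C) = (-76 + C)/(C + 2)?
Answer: -3536/55 ≈ -64.291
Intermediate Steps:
o(C) = (-76 + C)/(2 + C)
p(B) = 66 (p(B) = -10 + 76 = 66)
o(-112) - p(-115) = (-76 - 112)/(2 - 112) - 1*66 = -188/(-110) - 66 = -1/110*(-188) - 66 = 94/55 - 66 = -3536/55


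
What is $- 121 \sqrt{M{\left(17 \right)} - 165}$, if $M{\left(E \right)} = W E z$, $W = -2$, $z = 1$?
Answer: $- 121 i \sqrt{199} \approx - 1706.9 i$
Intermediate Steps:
$M{\left(E \right)} = - 2 E$ ($M{\left(E \right)} = - 2 E 1 = - 2 E$)
$- 121 \sqrt{M{\left(17 \right)} - 165} = - 121 \sqrt{\left(-2\right) 17 - 165} = - 121 \sqrt{-34 - 165} = - 121 \sqrt{-199} = - 121 i \sqrt{199}$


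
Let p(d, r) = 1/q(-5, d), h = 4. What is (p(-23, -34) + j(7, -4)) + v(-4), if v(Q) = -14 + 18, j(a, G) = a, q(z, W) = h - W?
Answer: 298/27 ≈ 11.037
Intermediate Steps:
q(z, W) = 4 - W
p(d, r) = 1/(4 - d)
v(Q) = 4
(p(-23, -34) + j(7, -4)) + v(-4) = (-1/(-4 - 23) + 7) + 4 = (-1/(-27) + 7) + 4 = (-1*(-1/27) + 7) + 4 = (1/27 + 7) + 4 = 190/27 + 4 = 298/27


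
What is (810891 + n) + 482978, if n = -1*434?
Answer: 1293435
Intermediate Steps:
n = -434
(810891 + n) + 482978 = (810891 - 434) + 482978 = 810457 + 482978 = 1293435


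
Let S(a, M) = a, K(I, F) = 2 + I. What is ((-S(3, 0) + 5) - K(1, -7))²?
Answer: 1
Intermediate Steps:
((-S(3, 0) + 5) - K(1, -7))² = ((-1*3 + 5) - (2 + 1))² = ((-3 + 5) - 1*3)² = (2 - 3)² = (-1)² = 1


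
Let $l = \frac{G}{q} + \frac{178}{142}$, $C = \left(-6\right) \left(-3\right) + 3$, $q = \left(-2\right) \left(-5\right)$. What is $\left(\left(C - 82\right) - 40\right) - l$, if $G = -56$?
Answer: $- \frac{34312}{355} \approx -96.654$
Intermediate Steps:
$q = 10$
$C = 21$ ($C = 18 + 3 = 21$)
$l = - \frac{1543}{355}$ ($l = - \frac{56}{10} + \frac{178}{142} = \left(-56\right) \frac{1}{10} + 178 \cdot \frac{1}{142} = - \frac{28}{5} + \frac{89}{71} = - \frac{1543}{355} \approx -4.3465$)
$\left(\left(C - 82\right) - 40\right) - l = \left(\left(21 - 82\right) - 40\right) - - \frac{1543}{355} = \left(-61 - 40\right) + \frac{1543}{355} = -101 + \frac{1543}{355} = - \frac{34312}{355}$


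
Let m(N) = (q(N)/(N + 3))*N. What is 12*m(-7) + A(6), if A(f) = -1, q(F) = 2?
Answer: 41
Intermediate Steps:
m(N) = 2*N/(3 + N) (m(N) = (2/(N + 3))*N = (2/(3 + N))*N = 2*N/(3 + N))
12*m(-7) + A(6) = 12*(2*(-7)/(3 - 7)) - 1 = 12*(2*(-7)/(-4)) - 1 = 12*(2*(-7)*(-¼)) - 1 = 12*(7/2) - 1 = 42 - 1 = 41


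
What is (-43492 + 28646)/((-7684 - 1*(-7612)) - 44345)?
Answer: 14846/44417 ≈ 0.33424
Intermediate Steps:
(-43492 + 28646)/((-7684 - 1*(-7612)) - 44345) = -14846/((-7684 + 7612) - 44345) = -14846/(-72 - 44345) = -14846/(-44417) = -14846*(-1/44417) = 14846/44417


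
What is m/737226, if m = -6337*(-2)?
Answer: 6337/368613 ≈ 0.017191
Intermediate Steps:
m = 12674
m/737226 = 12674/737226 = 12674*(1/737226) = 6337/368613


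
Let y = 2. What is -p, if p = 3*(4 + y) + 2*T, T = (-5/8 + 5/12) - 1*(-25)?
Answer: -811/12 ≈ -67.583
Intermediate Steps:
T = 595/24 (T = (-5*⅛ + 5*(1/12)) + 25 = (-5/8 + 5/12) + 25 = -5/24 + 25 = 595/24 ≈ 24.792)
p = 811/12 (p = 3*(4 + 2) + 2*(595/24) = 3*6 + 595/12 = 18 + 595/12 = 811/12 ≈ 67.583)
-p = -1*811/12 = -811/12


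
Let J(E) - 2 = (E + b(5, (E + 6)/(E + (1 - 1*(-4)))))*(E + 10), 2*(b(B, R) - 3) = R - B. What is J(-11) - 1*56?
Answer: -527/12 ≈ -43.917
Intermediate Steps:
b(B, R) = 3 + R/2 - B/2 (b(B, R) = 3 + (R - B)/2 = 3 + (R/2 - B/2) = 3 + R/2 - B/2)
J(E) = 2 + (10 + E)*(½ + E + (6 + E)/(2*(5 + E))) (J(E) = 2 + (E + (3 + ((E + 6)/(E + (1 - 1*(-4))))/2 - ½*5))*(E + 10) = 2 + (E + (3 + ((6 + E)/(E + (1 + 4)))/2 - 5/2))*(10 + E) = 2 + (E + (3 + ((6 + E)/(E + 5))/2 - 5/2))*(10 + E) = 2 + (E + (3 + ((6 + E)/(5 + E))/2 - 5/2))*(10 + E) = 2 + (E + (3 + (6 + E)/(2*(5 + E)) - 5/2))*(10 + E) = 2 + (E + (½ + (6 + E)/(2*(5 + E))))*(10 + E) = 2 + (½ + E + (6 + E)/(2*(5 + E)))*(10 + E) = 2 + (10 + E)*(½ + E + (6 + E)/(2*(5 + E))))
J(-11) - 1*56 = (65 + (-11)³ + 16*(-11)² + (135/2)*(-11))/(5 - 11) - 1*56 = (65 - 1331 + 16*121 - 1485/2)/(-6) - 56 = -(65 - 1331 + 1936 - 1485/2)/6 - 56 = -⅙*(-145/2) - 56 = 145/12 - 56 = -527/12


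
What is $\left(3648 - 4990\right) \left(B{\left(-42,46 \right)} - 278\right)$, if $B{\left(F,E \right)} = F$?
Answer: $429440$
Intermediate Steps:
$\left(3648 - 4990\right) \left(B{\left(-42,46 \right)} - 278\right) = \left(3648 - 4990\right) \left(-42 - 278\right) = - 1342 \left(-42 - 278\right) = \left(-1342\right) \left(-320\right) = 429440$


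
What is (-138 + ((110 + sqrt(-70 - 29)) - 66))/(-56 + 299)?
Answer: -94/243 + I*sqrt(11)/81 ≈ -0.38683 + 0.040946*I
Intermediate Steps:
(-138 + ((110 + sqrt(-70 - 29)) - 66))/(-56 + 299) = (-138 + ((110 + sqrt(-99)) - 66))/243 = (-138 + ((110 + 3*I*sqrt(11)) - 66))*(1/243) = (-138 + (44 + 3*I*sqrt(11)))*(1/243) = (-94 + 3*I*sqrt(11))*(1/243) = -94/243 + I*sqrt(11)/81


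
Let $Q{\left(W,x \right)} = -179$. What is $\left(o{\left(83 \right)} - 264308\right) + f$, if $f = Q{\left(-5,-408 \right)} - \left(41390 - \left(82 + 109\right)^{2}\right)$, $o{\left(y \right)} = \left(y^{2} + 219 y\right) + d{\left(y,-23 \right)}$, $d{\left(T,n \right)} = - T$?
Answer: $-244413$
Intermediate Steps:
$o{\left(y \right)} = y^{2} + 218 y$ ($o{\left(y \right)} = \left(y^{2} + 219 y\right) - y = y^{2} + 218 y$)
$f = -5088$ ($f = -179 - \left(41390 - \left(82 + 109\right)^{2}\right) = -179 - \left(41390 - 191^{2}\right) = -179 - \left(41390 - 36481\right) = -179 - 4909 = -5088$)
$\left(o{\left(83 \right)} - 264308\right) + f = \left(83 \left(218 + 83\right) - 264308\right) - 5088 = \left(83 \cdot 301 - 264308\right) - 5088 = \left(24983 - 264308\right) - 5088 = -239325 - 5088 = -244413$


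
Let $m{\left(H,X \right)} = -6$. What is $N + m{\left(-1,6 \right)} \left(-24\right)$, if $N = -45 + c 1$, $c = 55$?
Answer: $154$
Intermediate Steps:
$N = 10$ ($N = -45 + 55 \cdot 1 = -45 + 55 = 10$)
$N + m{\left(-1,6 \right)} \left(-24\right) = 10 - -144 = 10 + 144 = 154$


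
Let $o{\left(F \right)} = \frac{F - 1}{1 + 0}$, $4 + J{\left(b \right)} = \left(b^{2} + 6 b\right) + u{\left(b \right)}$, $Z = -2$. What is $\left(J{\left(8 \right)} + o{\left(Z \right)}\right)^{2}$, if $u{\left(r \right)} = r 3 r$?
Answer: $88209$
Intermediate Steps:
$u{\left(r \right)} = 3 r^{2}$ ($u{\left(r \right)} = 3 r r = 3 r^{2}$)
$J{\left(b \right)} = -4 + 4 b^{2} + 6 b$ ($J{\left(b \right)} = -4 + \left(\left(b^{2} + 6 b\right) + 3 b^{2}\right) = -4 + \left(4 b^{2} + 6 b\right) = -4 + 4 b^{2} + 6 b$)
$o{\left(F \right)} = -1 + F$ ($o{\left(F \right)} = \frac{-1 + F}{1} = \left(-1 + F\right) 1 = -1 + F$)
$\left(J{\left(8 \right)} + o{\left(Z \right)}\right)^{2} = \left(\left(-4 + 4 \cdot 8^{2} + 6 \cdot 8\right) - 3\right)^{2} = \left(\left(-4 + 4 \cdot 64 + 48\right) - 3\right)^{2} = \left(\left(-4 + 256 + 48\right) - 3\right)^{2} = \left(300 - 3\right)^{2} = 297^{2} = 88209$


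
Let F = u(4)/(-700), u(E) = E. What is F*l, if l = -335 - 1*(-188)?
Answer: 21/25 ≈ 0.84000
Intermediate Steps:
l = -147 (l = -335 + 188 = -147)
F = -1/175 (F = 4/(-700) = 4*(-1/700) = -1/175 ≈ -0.0057143)
F*l = -1/175*(-147) = 21/25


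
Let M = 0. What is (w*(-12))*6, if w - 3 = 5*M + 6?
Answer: -648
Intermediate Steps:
w = 9 (w = 3 + (5*0 + 6) = 3 + (0 + 6) = 3 + 6 = 9)
(w*(-12))*6 = (9*(-12))*6 = -108*6 = -648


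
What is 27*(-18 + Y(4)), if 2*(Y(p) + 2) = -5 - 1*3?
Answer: -648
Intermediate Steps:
Y(p) = -6 (Y(p) = -2 + (-5 - 1*3)/2 = -2 + (-5 - 3)/2 = -2 + (½)*(-8) = -2 - 4 = -6)
27*(-18 + Y(4)) = 27*(-18 - 6) = 27*(-24) = -648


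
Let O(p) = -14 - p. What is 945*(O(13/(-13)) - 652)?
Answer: -628425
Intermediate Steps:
945*(O(13/(-13)) - 652) = 945*((-14 - 13/(-13)) - 652) = 945*((-14 - 13*(-1)/13) - 652) = 945*((-14 - 1*(-1)) - 652) = 945*((-14 + 1) - 652) = 945*(-13 - 652) = 945*(-665) = -628425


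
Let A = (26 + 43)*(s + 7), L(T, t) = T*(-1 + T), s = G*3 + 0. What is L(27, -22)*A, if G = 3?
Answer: 775008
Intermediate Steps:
s = 9 (s = 3*3 + 0 = 9 + 0 = 9)
A = 1104 (A = (26 + 43)*(9 + 7) = 69*16 = 1104)
L(27, -22)*A = (27*(-1 + 27))*1104 = (27*26)*1104 = 702*1104 = 775008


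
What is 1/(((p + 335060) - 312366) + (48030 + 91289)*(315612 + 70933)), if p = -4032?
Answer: 1/53853081517 ≈ 1.8569e-11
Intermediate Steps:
1/(((p + 335060) - 312366) + (48030 + 91289)*(315612 + 70933)) = 1/(((-4032 + 335060) - 312366) + (48030 + 91289)*(315612 + 70933)) = 1/((331028 - 312366) + 139319*386545) = 1/(18662 + 53853062855) = 1/53853081517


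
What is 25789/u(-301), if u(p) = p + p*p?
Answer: 25789/90300 ≈ 0.28559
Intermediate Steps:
u(p) = p + p²
25789/u(-301) = 25789/((-301*(1 - 301))) = 25789/((-301*(-300))) = 25789/90300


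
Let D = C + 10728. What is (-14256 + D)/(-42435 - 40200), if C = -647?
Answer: 835/16527 ≈ 0.050523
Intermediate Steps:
D = 10081 (D = -647 + 10728 = 10081)
(-14256 + D)/(-42435 - 40200) = (-14256 + 10081)/(-42435 - 40200) = -4175/(-82635) = -4175*(-1/82635) = 835/16527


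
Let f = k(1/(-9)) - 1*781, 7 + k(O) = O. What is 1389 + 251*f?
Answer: -1767842/9 ≈ -1.9643e+5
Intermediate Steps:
k(O) = -7 + O
f = -7093/9 (f = (-7 + 1/(-9)) - 1*781 = (-7 - ⅑) - 781 = -64/9 - 781 = -7093/9 ≈ -788.11)
1389 + 251*f = 1389 + 251*(-7093/9) = 1389 - 1780343/9 = -1767842/9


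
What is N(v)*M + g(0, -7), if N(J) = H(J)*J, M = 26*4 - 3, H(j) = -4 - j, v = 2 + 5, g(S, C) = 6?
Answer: -7771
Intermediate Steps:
v = 7
M = 101 (M = 104 - 3 = 101)
N(J) = J*(-4 - J) (N(J) = (-4 - J)*J = J*(-4 - J))
N(v)*M + g(0, -7) = -1*7*(4 + 7)*101 + 6 = -1*7*11*101 + 6 = -77*101 + 6 = -7777 + 6 = -7771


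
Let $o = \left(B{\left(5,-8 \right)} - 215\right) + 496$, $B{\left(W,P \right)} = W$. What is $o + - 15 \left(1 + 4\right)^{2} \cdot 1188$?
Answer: $-445214$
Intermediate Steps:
$o = 286$ ($o = \left(5 - 215\right) + 496 = -210 + 496 = 286$)
$o + - 15 \left(1 + 4\right)^{2} \cdot 1188 = 286 + - 15 \left(1 + 4\right)^{2} \cdot 1188 = 286 + - 15 \cdot 5^{2} \cdot 1188 = 286 + \left(-15\right) 25 \cdot 1188 = 286 - 445500 = -445214$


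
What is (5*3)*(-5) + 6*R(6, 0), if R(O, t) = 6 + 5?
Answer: -9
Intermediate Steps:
R(O, t) = 11
(5*3)*(-5) + 6*R(6, 0) = (5*3)*(-5) + 6*11 = 15*(-5) + 66 = -75 + 66 = -9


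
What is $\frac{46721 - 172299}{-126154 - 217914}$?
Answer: $\frac{62789}{172034} \approx 0.36498$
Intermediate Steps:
$\frac{46721 - 172299}{-126154 - 217914} = - \frac{125578}{-344068} = \left(-125578\right) \left(- \frac{1}{344068}\right) = \frac{62789}{172034}$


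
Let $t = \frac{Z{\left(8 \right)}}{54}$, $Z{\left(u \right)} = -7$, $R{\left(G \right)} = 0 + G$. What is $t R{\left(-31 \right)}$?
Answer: $\frac{217}{54} \approx 4.0185$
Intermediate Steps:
$R{\left(G \right)} = G$
$t = - \frac{7}{54} \approx -0.12963$
$t R{\left(-31 \right)} = \left(- \frac{7}{54}\right) \left(-31\right) = \frac{217}{54}$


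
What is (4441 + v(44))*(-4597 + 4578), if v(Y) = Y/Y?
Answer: -84398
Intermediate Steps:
v(Y) = 1
(4441 + v(44))*(-4597 + 4578) = (4441 + 1)*(-4597 + 4578) = 4442*(-19) = -84398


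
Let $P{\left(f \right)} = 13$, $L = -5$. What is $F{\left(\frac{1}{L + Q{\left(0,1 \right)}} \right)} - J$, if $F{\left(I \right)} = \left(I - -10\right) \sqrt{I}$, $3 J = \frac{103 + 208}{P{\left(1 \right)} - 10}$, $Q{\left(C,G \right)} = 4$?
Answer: $- \frac{311}{9} + 9 i \approx -34.556 + 9.0 i$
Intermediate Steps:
$J = \frac{311}{9}$ ($J = \frac{\left(103 + 208\right) \frac{1}{13 - 10}}{3} = \frac{311 \cdot \frac{1}{3}}{3} = \frac{1}{3} \cdot \frac{311}{3} = \frac{311}{9} \approx 34.556$)
$F{\left(I \right)} = \sqrt{I} \left(10 + I\right)$ ($F{\left(I \right)} = \left(I + 10\right) \sqrt{I} = \left(10 + I\right) \sqrt{I} = \sqrt{I} \left(10 + I\right)$)
$F{\left(\frac{1}{L + Q{\left(0,1 \right)}} \right)} - J = \sqrt{\frac{1}{-5 + 4}} \left(10 + \frac{1}{-5 + 4}\right) - \frac{311}{9} = \sqrt{\frac{1}{-1}} \left(10 + \frac{1}{-1}\right) - \frac{311}{9} = \sqrt{-1} \left(10 - 1\right) - \frac{311}{9} = i 9 - \frac{311}{9} = 9 i - \frac{311}{9} = - \frac{311}{9} + 9 i$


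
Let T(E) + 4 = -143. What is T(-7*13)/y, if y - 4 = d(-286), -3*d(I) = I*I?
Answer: 441/81784 ≈ 0.0053923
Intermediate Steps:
d(I) = -I**2/3 (d(I) = -I*I/3 = -I**2/3)
T(E) = -147 (T(E) = -4 - 143 = -147)
y = -81784/3 (y = 4 - 1/3*(-286)**2 = 4 - 1/3*81796 = 4 - 81796/3 = -81784/3 ≈ -27261.)
T(-7*13)/y = -147/(-81784/3) = -147*(-3/81784) = 441/81784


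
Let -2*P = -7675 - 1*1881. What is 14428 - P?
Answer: 9650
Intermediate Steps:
P = 4778 (P = -(-7675 - 1*1881)/2 = -(-7675 - 1881)/2 = -1/2*(-9556) = 4778)
14428 - P = 14428 - 1*4778 = 14428 - 4778 = 9650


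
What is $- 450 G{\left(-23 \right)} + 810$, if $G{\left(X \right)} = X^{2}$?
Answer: $-237240$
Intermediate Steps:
$- 450 G{\left(-23 \right)} + 810 = - 450 \left(-23\right)^{2} + 810 = \left(-450\right) 529 + 810 = -238050 + 810 = -237240$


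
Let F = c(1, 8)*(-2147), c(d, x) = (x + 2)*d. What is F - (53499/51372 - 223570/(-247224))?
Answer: -315627445934/14699527 ≈ -21472.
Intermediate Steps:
c(d, x) = d*(2 + x) (c(d, x) = (2 + x)*d = d*(2 + x))
F = -21470 (F = (1*(2 + 8))*(-2147) = (1*10)*(-2147) = 10*(-2147) = -21470)
F - (53499/51372 - 223570/(-247224)) = -21470 - (53499/51372 - 223570/(-247224)) = -21470 - (53499*(1/51372) - 223570*(-1/247224)) = -21470 - (17833/17124 + 111785/123612) = -21470 - 1*28601244/14699527 = -21470 - 28601244/14699527 = -315627445934/14699527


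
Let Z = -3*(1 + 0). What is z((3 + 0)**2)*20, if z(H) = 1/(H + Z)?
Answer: 10/3 ≈ 3.3333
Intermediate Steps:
Z = -3 (Z = -3*1 = -3)
z(H) = 1/(-3 + H) (z(H) = 1/(H - 3) = 1/(-3 + H))
z((3 + 0)**2)*20 = 20/(-3 + (3 + 0)**2) = 20/(-3 + 3**2) = 20/(-3 + 9) = 20/6 = (1/6)*20 = 10/3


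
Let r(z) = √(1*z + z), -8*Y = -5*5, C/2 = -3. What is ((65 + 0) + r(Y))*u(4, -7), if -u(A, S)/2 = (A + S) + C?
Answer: 1215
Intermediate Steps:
C = -6 (C = 2*(-3) = -6)
u(A, S) = 12 - 2*A - 2*S (u(A, S) = -2*((A + S) - 6) = -2*(-6 + A + S) = 12 - 2*A - 2*S)
Y = 25/8 (Y = -(-5)*5/8 = -⅛*(-25) = 25/8 ≈ 3.1250)
r(z) = √2*√z (r(z) = √(z + z) = √(2*z) = √2*√z)
((65 + 0) + r(Y))*u(4, -7) = ((65 + 0) + √2*√(25/8))*(12 - 2*4 - 2*(-7)) = (65 + √2*(5*√2/4))*(12 - 8 + 14) = (65 + 5/2)*18 = (135/2)*18 = 1215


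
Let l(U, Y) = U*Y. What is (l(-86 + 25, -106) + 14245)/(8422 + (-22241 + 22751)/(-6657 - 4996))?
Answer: 241345283/98141056 ≈ 2.4592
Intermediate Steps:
(l(-86 + 25, -106) + 14245)/(8422 + (-22241 + 22751)/(-6657 - 4996)) = ((-86 + 25)*(-106) + 14245)/(8422 + (-22241 + 22751)/(-6657 - 4996)) = (-61*(-106) + 14245)/(8422 + 510/(-11653)) = (6466 + 14245)/(8422 + 510*(-1/11653)) = 20711/(8422 - 510/11653) = 20711/(98141056/11653) = 20711*(11653/98141056) = 241345283/98141056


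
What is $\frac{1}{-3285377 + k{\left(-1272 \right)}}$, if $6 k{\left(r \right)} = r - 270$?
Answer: $- \frac{1}{3285634} \approx -3.0436 \cdot 10^{-7}$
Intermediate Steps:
$k{\left(r \right)} = -45 + \frac{r}{6}$ ($k{\left(r \right)} = \frac{r - 270}{6} = \frac{-270 + r}{6} = -45 + \frac{r}{6}$)
$\frac{1}{-3285377 + k{\left(-1272 \right)}} = \frac{1}{-3285377 + \left(-45 + \frac{1}{6} \left(-1272\right)\right)} = \frac{1}{-3285377 - 257} = \frac{1}{-3285634} = - \frac{1}{3285634}$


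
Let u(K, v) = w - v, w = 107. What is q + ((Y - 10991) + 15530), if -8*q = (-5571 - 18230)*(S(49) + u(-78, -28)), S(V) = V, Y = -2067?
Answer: 549895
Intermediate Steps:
u(K, v) = 107 - v
q = 547423 (q = -(-5571 - 18230)*(49 + (107 - 1*(-28)))/8 = -(-23801)*(49 + (107 + 28))/8 = -(-23801)*(49 + 135)/8 = -(-23801)*184/8 = -⅛*(-4379384) = 547423)
q + ((Y - 10991) + 15530) = 547423 + ((-2067 - 10991) + 15530) = 547423 + (-13058 + 15530) = 547423 + 2472 = 549895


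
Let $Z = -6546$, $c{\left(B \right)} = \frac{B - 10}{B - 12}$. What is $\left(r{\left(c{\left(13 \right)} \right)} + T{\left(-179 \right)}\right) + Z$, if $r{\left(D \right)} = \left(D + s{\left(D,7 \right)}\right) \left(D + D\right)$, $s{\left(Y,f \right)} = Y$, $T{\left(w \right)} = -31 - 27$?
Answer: $-6568$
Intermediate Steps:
$T{\left(w \right)} = -58$ ($T{\left(w \right)} = -31 - 27 = -58$)
$c{\left(B \right)} = \frac{-10 + B}{-12 + B}$
$r{\left(D \right)} = 4 D^{2}$ ($r{\left(D \right)} = \left(D + D\right) \left(D + D\right) = 2 D 2 D = 4 D^{2}$)
$\left(r{\left(c{\left(13 \right)} \right)} + T{\left(-179 \right)}\right) + Z = \left(4 \left(\frac{-10 + 13}{-12 + 13}\right)^{2} - 58\right) - 6546 = \left(4 \left(1^{-1} \cdot 3\right)^{2} - 58\right) - 6546 = \left(4 \left(1 \cdot 3\right)^{2} - 58\right) - 6546 = \left(4 \cdot 3^{2} - 58\right) - 6546 = \left(4 \cdot 9 - 58\right) - 6546 = \left(36 - 58\right) - 6546 = -22 - 6546 = -6568$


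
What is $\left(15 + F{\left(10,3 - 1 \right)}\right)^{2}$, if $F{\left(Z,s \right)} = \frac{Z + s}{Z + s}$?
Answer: $256$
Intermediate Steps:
$F{\left(Z,s \right)} = 1$
$\left(15 + F{\left(10,3 - 1 \right)}\right)^{2} = \left(15 + 1\right)^{2} = 16^{2} = 256$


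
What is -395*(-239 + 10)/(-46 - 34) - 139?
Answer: -20315/16 ≈ -1269.7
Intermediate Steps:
-395*(-239 + 10)/(-46 - 34) - 139 = -(-90455)/(-80) - 139 = -(-90455)*(-1)/80 - 139 = -395*229/80 - 139 = -18091/16 - 139 = -20315/16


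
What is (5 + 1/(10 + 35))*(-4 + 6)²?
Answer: 904/45 ≈ 20.089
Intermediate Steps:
(5 + 1/(10 + 35))*(-4 + 6)² = (5 + 1/45)*2² = (5 + 1/45)*4 = (226/45)*4 = 904/45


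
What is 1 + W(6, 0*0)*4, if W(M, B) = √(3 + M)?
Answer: 13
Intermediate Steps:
1 + W(6, 0*0)*4 = 1 + √(3 + 6)*4 = 1 + √9*4 = 1 + 3*4 = 1 + 12 = 13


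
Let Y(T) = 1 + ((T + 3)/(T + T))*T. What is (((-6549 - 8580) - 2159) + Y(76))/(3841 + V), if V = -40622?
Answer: 34495/73562 ≈ 0.46892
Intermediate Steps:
Y(T) = 5/2 + T/2 (Y(T) = 1 + ((3 + T)/((2*T)))*T = 1 + ((3 + T)*(1/(2*T)))*T = 1 + ((3 + T)/(2*T))*T = 1 + (3/2 + T/2) = 5/2 + T/2)
(((-6549 - 8580) - 2159) + Y(76))/(3841 + V) = (((-6549 - 8580) - 2159) + (5/2 + (1/2)*76))/(3841 - 40622) = ((-15129 - 2159) + (5/2 + 38))/(-36781) = (-17288 + 81/2)*(-1/36781) = -34495/2*(-1/36781) = 34495/73562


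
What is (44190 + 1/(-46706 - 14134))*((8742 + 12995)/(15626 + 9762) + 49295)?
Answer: 373860515970848667/171622880 ≈ 2.1784e+9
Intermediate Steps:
(44190 + 1/(-46706 - 14134))*((8742 + 12995)/(15626 + 9762) + 49295) = (44190 + 1/(-60840))*(21737/25388 + 49295) = (44190 - 1/60840)*(21737*(1/25388) + 49295) = 2688519599*(21737/25388 + 49295)/60840 = (2688519599/60840)*(1251523197/25388) = 373860515970848667/171622880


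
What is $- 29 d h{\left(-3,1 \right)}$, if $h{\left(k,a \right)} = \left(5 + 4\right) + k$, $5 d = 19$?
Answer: $- \frac{3306}{5} \approx -661.2$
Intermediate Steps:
$d = \frac{19}{5}$ ($d = \frac{1}{5} \cdot 19 = \frac{19}{5} \approx 3.8$)
$h{\left(k,a \right)} = 9 + k$
$- 29 d h{\left(-3,1 \right)} = \left(-29\right) \frac{19}{5} \left(9 - 3\right) = \left(- \frac{551}{5}\right) 6 = - \frac{3306}{5}$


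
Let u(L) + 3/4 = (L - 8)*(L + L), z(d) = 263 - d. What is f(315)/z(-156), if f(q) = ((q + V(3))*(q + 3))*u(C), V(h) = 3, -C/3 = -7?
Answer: 55137861/419 ≈ 1.3159e+5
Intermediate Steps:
C = 21 (C = -3*(-7) = 21)
u(L) = -¾ + 2*L*(-8 + L) (u(L) = -¾ + (L - 8)*(L + L) = -¾ + (-8 + L)*(2*L) = -¾ + 2*L*(-8 + L))
f(q) = 2181*(3 + q)²/4 (f(q) = ((q + 3)*(q + 3))*(-¾ - 16*21 + 2*21²) = ((3 + q)*(3 + q))*(-¾ - 336 + 2*441) = (3 + q)²*(-¾ - 336 + 882) = (3 + q)²*(2181/4) = 2181*(3 + q)²/4)
f(315)/z(-156) = (19629/4 + (2181/4)*315² + (6543/2)*315)/(263 - 1*(-156)) = (19629/4 + (2181/4)*99225 + 2061045/2)/(263 + 156) = (19629/4 + 216409725/4 + 2061045/2)/419 = 55137861*(1/419) = 55137861/419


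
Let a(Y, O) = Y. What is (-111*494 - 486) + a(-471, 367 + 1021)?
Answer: -55791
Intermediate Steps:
(-111*494 - 486) + a(-471, 367 + 1021) = (-111*494 - 486) - 471 = (-54834 - 486) - 471 = -55320 - 471 = -55791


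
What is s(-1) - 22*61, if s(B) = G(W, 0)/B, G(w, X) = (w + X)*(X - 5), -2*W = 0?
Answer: -1342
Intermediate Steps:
W = 0 (W = -½*0 = 0)
G(w, X) = (-5 + X)*(X + w) (G(w, X) = (X + w)*(-5 + X) = (-5 + X)*(X + w))
s(B) = 0 (s(B) = (0² - 5*0 - 5*0 + 0*0)/B = (0 + 0 + 0 + 0)/B = 0/B = 0)
s(-1) - 22*61 = 0 - 22*61 = 0 - 1342 = -1342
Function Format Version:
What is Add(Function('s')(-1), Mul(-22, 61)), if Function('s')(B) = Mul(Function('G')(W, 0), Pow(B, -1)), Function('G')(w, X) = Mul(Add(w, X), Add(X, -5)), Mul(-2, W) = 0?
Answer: -1342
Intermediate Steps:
W = 0 (W = Mul(Rational(-1, 2), 0) = 0)
Function('G')(w, X) = Mul(Add(-5, X), Add(X, w)) (Function('G')(w, X) = Mul(Add(X, w), Add(-5, X)) = Mul(Add(-5, X), Add(X, w)))
Function('s')(B) = 0 (Function('s')(B) = Mul(Add(Pow(0, 2), Mul(-5, 0), Mul(-5, 0), Mul(0, 0)), Pow(B, -1)) = Mul(Add(0, 0, 0, 0), Pow(B, -1)) = Mul(0, Pow(B, -1)) = 0)
Add(Function('s')(-1), Mul(-22, 61)) = Add(0, Mul(-22, 61)) = Add(0, -1342) = -1342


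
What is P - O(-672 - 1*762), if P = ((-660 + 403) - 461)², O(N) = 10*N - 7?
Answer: 529871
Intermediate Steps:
O(N) = -7 + 10*N
P = 515524 (P = (-257 - 461)² = (-718)² = 515524)
P - O(-672 - 1*762) = 515524 - (-7 + 10*(-672 - 1*762)) = 515524 - (-7 + 10*(-672 - 762)) = 515524 - (-7 + 10*(-1434)) = 515524 - (-7 - 14340) = 515524 - 1*(-14347) = 515524 + 14347 = 529871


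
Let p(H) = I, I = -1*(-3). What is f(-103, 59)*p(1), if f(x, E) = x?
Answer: -309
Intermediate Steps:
I = 3
p(H) = 3
f(-103, 59)*p(1) = -103*3 = -309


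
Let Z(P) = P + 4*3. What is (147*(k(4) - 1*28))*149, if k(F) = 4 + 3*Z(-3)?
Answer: 65709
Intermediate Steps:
Z(P) = 12 + P (Z(P) = P + 12 = 12 + P)
k(F) = 31 (k(F) = 4 + 3*(12 - 3) = 4 + 3*9 = 4 + 27 = 31)
(147*(k(4) - 1*28))*149 = (147*(31 - 1*28))*149 = (147*(31 - 28))*149 = (147*3)*149 = 441*149 = 65709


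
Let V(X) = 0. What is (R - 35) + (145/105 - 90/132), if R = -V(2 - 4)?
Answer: -15847/462 ≈ -34.301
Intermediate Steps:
R = 0 (R = -1*0 = 0)
(R - 35) + (145/105 - 90/132) = (0 - 35) + (145/105 - 90/132) = -35 + (145*(1/105) - 90*1/132) = -35 + (29/21 - 15/22) = -35 + 323/462 = -15847/462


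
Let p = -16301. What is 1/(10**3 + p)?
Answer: -1/15301 ≈ -6.5355e-5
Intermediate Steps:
1/(10**3 + p) = 1/(10**3 - 16301) = 1/(1000 - 16301) = 1/(-15301) = -1/15301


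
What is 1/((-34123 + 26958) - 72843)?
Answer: -1/80008 ≈ -1.2499e-5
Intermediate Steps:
1/((-34123 + 26958) - 72843) = 1/(-7165 - 72843) = 1/(-80008) = -1/80008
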